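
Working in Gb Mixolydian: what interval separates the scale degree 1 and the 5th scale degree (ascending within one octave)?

Gb mixolydian: Gb Ab Bb Cb Db Eb Fb.
That puts Gb below Db.
From Gb to Db is 7 semitones, exactly the perfect fifth.

perfect fifth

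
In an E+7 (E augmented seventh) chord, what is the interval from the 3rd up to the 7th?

diminished fifth

E+7: E–G#–B#–D.
That puts G# below D.
5 letter names make it a fifth; at 6 semitones (a half step narrower than perfect) the quality is diminished.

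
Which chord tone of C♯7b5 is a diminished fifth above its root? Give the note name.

Spelling the chord: C♯, E♯, G, B.
The root is C♯. A diminished fifth above C♯ is G.
G is the chord's 5th.

G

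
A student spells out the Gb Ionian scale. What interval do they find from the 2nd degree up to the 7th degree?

The scale runs Gb Ab Bb Cb Db Eb F.
That puts Ab below F.
Ab up to F spans 6 letter names and 9 semitones — a major sixth.

major sixth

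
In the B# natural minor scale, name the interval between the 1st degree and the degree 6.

minor 6th

B# natural minor: B# C## D# E# F## G# A#.
1st degree = B#; 6th degree = G#.
6 letter names make it a sixth; at 8 semitones (a half step narrower than major) the quality is minor.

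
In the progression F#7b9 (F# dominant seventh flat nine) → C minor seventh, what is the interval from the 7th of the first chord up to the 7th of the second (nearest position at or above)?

F#7b9 (F# dominant seventh flat nine) has E as its 7th, and C minor seventh has Bb as its 7th.
E up to Bb is 6 semitones, a half step narrower than a perfect fifth, so the interval is diminished.

d5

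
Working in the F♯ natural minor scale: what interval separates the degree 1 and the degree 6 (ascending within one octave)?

minor sixth

Spelling the F♯ natural minor scale: F♯ G♯ A B C♯ D E.
That puts F♯ below D.
6 letter names make it a sixth; at 8 semitones (a half step narrower than major) the quality is minor.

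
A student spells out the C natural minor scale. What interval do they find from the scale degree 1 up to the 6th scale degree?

Spelling the C natural minor scale: C D Eb F G Ab Bb.
The scale degree 1 is C and the 6th degree is Ab.
6 letter names make it a sixth; at 8 semitones (a half step narrower than major) the quality is minor.

minor sixth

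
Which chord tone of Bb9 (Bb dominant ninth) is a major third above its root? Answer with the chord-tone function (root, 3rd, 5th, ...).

3rd

Spelling the chord: Bb–D–F–Ab–C.
The root is Bb. A major third above Bb is D.
D is the chord's 3rd.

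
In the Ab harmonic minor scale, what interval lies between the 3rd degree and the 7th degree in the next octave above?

The scale runs Ab Bb Cb Db Eb Fb G.
The 3rd degree is Cb and the scale degree 7 (up an octave) is G.
Cb up to G is 20 semitones, a half step wider than a perfect twelfth, so the interval is augmented.

augmented twelfth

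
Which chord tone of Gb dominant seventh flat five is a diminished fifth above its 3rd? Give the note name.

Gb7b5: Gb, Bb, Dbb, Fb.
The 3rd is Bb. A diminished fifth above Bb is Fb.
Fb is the chord's 7th.

Fb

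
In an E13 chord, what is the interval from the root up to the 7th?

Spelling the chord: E-G♯-B-D-F♯-C♯.
The root is E and the 7th is D.
7 letter names make it a seventh; at 10 semitones (a half step narrower than major) the quality is minor.

m7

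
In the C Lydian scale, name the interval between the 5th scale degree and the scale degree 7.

major third

C lydian: C D E F# G A B.
So we need the interval from G up to B.
From G to B is 4 semitones, exactly the major third.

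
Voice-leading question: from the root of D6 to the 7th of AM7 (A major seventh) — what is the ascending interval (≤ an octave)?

augmented fourth

D6 has D as its root, and AM7 (A major seventh) has G♯ as its 7th.
D up to G♯ is 6 semitones, a half step wider than a perfect fourth, so the interval is augmented.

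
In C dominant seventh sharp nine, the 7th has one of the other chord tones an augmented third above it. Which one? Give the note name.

C7#9 (C dominant seventh sharp nine): C, E, G, B♭, D♯.
The 7th is B♭. An augmented third above B♭ is D♯.
D♯ is the chord's 9th.

D#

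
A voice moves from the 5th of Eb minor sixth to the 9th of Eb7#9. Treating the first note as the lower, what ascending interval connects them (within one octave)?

The 5th of Eb minor sixth is Bb; the 9th of Eb7#9 is F#.
5 letter names make it a fifth; at 8 semitones (a half step wider than perfect) the quality is augmented.

augmented 5th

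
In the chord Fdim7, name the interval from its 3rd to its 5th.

minor third

Spelling the chord: F–A♭–C♭–E𝄫.
The 3rd is A♭ and the 5th is C♭.
From A♭ to C♭: 3 semitones over a third = minor.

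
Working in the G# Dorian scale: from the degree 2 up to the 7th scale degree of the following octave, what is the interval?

Spelling the G# Dorian scale: G# A# B C# D# E# F#.
Degree 2 = A#; degree 7 (up an octave) = F#.
A# up to F# is 20 semitones, a half step narrower than a major thirteenth, so the interval is minor.

m13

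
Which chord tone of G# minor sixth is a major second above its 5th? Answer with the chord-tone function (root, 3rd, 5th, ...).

G#m6 (G# minor sixth) is spelled G#–B–D#–E#.
The 5th is D#. A major second above D# is E#.
E# is the chord's 6th.

6th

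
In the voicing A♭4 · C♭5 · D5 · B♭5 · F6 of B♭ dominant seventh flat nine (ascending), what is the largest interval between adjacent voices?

Adjacent intervals: A♭4→C♭5 = minor third; C♭5→D5 = augmented second; D5→B♭5 = minor sixth; B♭5→F6 = perfect fifth.
The largest is D5 to B♭5, a minor sixth (8 semitones).

m6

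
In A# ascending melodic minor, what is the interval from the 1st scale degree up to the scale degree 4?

The scale runs A# B# C# D# E# F## G##.
1st scale degree = A#; degree 4 = D#.
From A# to D# is 5 semitones, exactly the perfect fourth.

P4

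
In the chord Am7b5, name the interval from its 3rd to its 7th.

The chord tones of Aø (A half-diminished seventh) are A, C, Eb, G.
3rd = C; 7th = G.
From C to G is 7 semitones, exactly the perfect fifth.

perfect fifth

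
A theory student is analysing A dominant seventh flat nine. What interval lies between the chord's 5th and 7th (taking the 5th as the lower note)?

A dominant seventh flat nine: A C# E G Bb.
So we need the interval from E up to G.
E up to G is 3 semitones, a half step narrower than a major third, so the interval is minor.

minor 3rd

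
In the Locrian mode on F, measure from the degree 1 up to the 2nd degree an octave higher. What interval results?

F locrian: F Gb Ab Bb Cb Db Eb.
So we need the interval from F up to Gb.
From F to Gb: 13 semitones over a ninth = minor.

minor ninth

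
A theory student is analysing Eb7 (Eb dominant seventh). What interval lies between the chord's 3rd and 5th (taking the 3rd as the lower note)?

minor third

Eb7 is spelled Eb G Bb Db.
So we need the interval from G up to Bb.
From G to Bb: 3 semitones over a third = minor.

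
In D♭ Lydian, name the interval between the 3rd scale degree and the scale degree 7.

perfect 5th

The scale runs D♭ E♭ F G A♭ B♭ C.
That puts F below C.
From F to C is 7 semitones, exactly the perfect fifth.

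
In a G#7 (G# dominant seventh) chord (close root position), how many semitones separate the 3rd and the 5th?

3

G#7: G# B# D# F#.
B# to D# is a minor third: 3 semitones.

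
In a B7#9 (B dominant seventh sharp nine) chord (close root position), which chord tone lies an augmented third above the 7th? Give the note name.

C##

B7#9: B–D#–F#–A–C##.
The 7th is A. An augmented third above A is C##.
C## is the chord's 9th.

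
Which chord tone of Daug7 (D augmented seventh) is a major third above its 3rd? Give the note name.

Spelling the chord: D-F#-A#-C.
The 3rd is F#. A major third above F# is A#.
A# is the chord's 5th.

A#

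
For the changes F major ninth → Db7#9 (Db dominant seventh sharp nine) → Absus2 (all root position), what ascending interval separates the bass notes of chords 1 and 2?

The roots are F and Db.
6 letter names make it a sixth; at 8 semitones (a half step narrower than major) the quality is minor.

m6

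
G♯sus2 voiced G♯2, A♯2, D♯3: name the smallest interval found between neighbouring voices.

Adjacent intervals: G♯2→A♯2 = major second; A♯2→D♯3 = perfect fourth.
The smallest is G♯2 to A♯2, a major second (2 semitones).

major second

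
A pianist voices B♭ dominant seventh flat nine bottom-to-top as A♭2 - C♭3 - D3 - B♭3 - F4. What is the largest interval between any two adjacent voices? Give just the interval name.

minor 6th

Adjacent intervals: A♭2→C♭3 = minor third; C♭3→D3 = augmented second; D3→B♭3 = minor sixth; B♭3→F4 = perfect fifth.
The largest is D3 to B♭3, a minor sixth (8 semitones).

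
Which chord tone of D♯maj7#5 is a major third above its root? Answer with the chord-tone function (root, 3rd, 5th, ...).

3rd

D♯ augmented major seventh is spelled D♯ F𝄪 A𝄪 C𝄪.
The root is D♯. A major third above D♯ is F𝄪.
F𝄪 is the chord's 3rd.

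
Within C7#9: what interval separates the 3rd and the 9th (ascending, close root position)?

major 7th

The chord tones of C dominant seventh sharp nine are C–E–G–Bb–D#.
The 3rd is E and the 9th is D#.
From E to D# is 11 semitones, exactly the major seventh.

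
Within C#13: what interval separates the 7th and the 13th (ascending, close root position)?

major seventh

The chord tones of C# dominant thirteenth are C#–E#–G#–B–D#–A#.
So we need the interval from B up to A#.
B up to A# spans 7 letter names and 11 semitones — a major seventh.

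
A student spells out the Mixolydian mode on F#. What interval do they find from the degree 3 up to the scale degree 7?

Spelling the Mixolydian mode on F#: F# G# A# B C# D# E.
That puts A# below E.
From A# to E: 6 semitones over a fifth = diminished.

diminished fifth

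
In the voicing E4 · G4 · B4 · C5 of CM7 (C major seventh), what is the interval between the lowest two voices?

minor 3rd

Those voices are E4 and G4.
E up to G is 3 semitones, a half step narrower than a major third, so the interval is minor.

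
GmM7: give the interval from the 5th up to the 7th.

Spelling the chord: G B♭ D F♯.
That puts D below F♯.
D up to F♯ spans 3 letter names and 4 semitones — a major third.

major third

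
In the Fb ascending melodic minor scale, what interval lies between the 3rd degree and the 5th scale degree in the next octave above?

major tenth

Fb melodic minor: Fb Gb Abb Bbb Cb Db Eb.
3rd degree = Abb; 5th scale degree (up an octave) = Cb.
From Abb to Cb is 16 semitones, exactly the major tenth.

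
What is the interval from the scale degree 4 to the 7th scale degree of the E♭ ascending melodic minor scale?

The scale runs E♭ F G♭ A♭ B♭ C D.
Scale degree 4 = A♭; 7th degree = D.
From A♭ to D: 6 semitones over a fourth = augmented.

augmented fourth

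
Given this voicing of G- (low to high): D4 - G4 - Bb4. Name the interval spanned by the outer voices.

m6

The outer voices are D4 and Bb4.
From D to Bb: 8 semitones over a sixth = minor.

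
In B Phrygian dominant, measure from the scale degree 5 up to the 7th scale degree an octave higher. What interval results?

The scale runs B C D# E F# G A.
That puts F# below A.
F# up to A is 15 semitones, a half step narrower than a major tenth, so the interval is minor.

minor tenth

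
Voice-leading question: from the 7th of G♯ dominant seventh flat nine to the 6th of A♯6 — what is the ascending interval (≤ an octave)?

G♯ dominant seventh flat nine has F♯ as its 7th, and A♯6 has F𝄪 as its 6th.
1 letter names make it a unison; at 1 semitone (a half step wider than perfect) the quality is augmented.

augmented unison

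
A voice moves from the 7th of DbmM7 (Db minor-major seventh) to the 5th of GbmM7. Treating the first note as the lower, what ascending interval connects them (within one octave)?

minor second

DbmM7 (Db minor-major seventh) has C as its 7th, and GbmM7 has Db as its 5th.
C up to Db is 1 semitone, a half step narrower than a major second, so the interval is minor.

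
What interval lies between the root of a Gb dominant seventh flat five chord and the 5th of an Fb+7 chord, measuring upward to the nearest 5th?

Gb dominant seventh flat five has Gb as its root, and Fb+7 has C as its 5th.
Gb up to C is 6 semitones, a half step wider than a perfect fourth, so the interval is augmented.

augmented fourth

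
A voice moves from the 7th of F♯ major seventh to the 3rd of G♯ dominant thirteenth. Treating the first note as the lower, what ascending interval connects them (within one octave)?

perfect fifth

The 7th of F♯ major seventh is E♯; the 3rd of G♯ dominant thirteenth is B♯.
Counting 5 letters and 7 half steps from E♯ gives a perfect fifth.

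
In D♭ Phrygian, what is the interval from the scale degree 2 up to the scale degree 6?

The scale runs D♭ E𝄫 F♭ G♭ A♭ B𝄫 C♭.
Scale degree 2 = E𝄫; 6th degree = B𝄫.
From E𝄫 to B𝄫 is 7 semitones, exactly the perfect fifth.

perfect 5th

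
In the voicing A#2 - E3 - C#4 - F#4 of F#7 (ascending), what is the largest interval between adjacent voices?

major sixth

Adjacent intervals: A#2→E3 = diminished fifth; E3→C#4 = major sixth; C#4→F#4 = perfect fourth.
The largest is E3 to C#4, a major sixth (9 semitones).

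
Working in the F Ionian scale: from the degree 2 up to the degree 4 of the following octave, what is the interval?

F major: F G A Bb C D E.
Degree 2 = G; 4th scale degree (up an octave) = Bb.
G up to Bb is 15 semitones, a half step narrower than a major tenth, so the interval is minor.

m10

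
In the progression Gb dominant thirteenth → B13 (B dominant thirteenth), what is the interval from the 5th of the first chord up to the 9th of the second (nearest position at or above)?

augmented 7th

The 5th of Gb dominant thirteenth is Db; the 9th of B13 (B dominant thirteenth) is C#.
Db up to C# is 12 semitones, a half step wider than a major seventh, so the interval is augmented.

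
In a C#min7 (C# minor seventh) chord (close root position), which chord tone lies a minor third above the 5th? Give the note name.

B

The chord tones of C# minor seventh are C# E G# B.
The 5th is G#. A minor third above G# is B.
B is the chord's 7th.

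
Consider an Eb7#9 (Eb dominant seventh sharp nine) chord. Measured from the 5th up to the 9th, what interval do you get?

augmented 5th

Eb7#9 (Eb dominant seventh sharp nine): Eb-G-Bb-Db-F#.
The 5th is Bb and the 9th is F#.
Bb up to F# is 8 semitones, a half step wider than a perfect fifth, so the interval is augmented.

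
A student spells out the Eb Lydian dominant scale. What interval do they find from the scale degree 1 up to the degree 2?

major second

The scale runs Eb F G A Bb C Db.
Scale degree 1 = Eb; 2nd scale degree = F.
From Eb to F is 2 semitones, exactly the major second.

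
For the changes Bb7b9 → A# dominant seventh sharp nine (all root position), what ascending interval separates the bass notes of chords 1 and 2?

augmented 7th

The roots are Bb and A#.
7 letter names make it a seventh; at 12 semitones (a half step wider than major) the quality is augmented.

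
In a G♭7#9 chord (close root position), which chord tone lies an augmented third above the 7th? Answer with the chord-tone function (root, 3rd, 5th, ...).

9th

The chord tones of G♭7#9 (G♭ dominant seventh sharp nine) are G♭-B♭-D♭-F♭-A.
The 7th is F♭. An augmented third above F♭ is A.
A is the chord's 9th.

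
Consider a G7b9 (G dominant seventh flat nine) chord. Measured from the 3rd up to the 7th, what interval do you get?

G7b9 (G dominant seventh flat nine) is spelled G B D F Ab.
3rd = B; 7th = F.
5 letter names make it a fifth; at 6 semitones (a half step narrower than perfect) the quality is diminished.

diminished 5th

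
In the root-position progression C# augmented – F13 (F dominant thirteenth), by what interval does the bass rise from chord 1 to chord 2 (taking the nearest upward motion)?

The roots are C# and F.
From C# to F: 4 semitones over a fourth = diminished.

diminished fourth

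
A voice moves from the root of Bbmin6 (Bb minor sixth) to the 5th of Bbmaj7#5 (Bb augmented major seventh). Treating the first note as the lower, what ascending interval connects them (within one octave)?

augmented fifth

Bbmin6 (Bb minor sixth) has Bb as its root, and Bbmaj7#5 (Bb augmented major seventh) has F# as its 5th.
Bb up to F# is 8 semitones, a half step wider than a perfect fifth, so the interval is augmented.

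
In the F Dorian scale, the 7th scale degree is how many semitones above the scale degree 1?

10

The scale is F G Ab Bb C D Eb.
F up to Eb is a minor seventh — 10 semitones.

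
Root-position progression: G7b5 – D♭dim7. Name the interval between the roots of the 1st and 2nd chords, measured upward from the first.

The roots are G and D♭.
5 letter names make it a fifth; at 6 semitones (a half step narrower than perfect) the quality is diminished.

diminished 5th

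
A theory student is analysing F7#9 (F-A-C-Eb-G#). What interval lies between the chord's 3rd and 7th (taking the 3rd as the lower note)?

diminished fifth

That puts A below Eb.
5 letter names make it a fifth; at 6 semitones (a half step narrower than perfect) the quality is diminished.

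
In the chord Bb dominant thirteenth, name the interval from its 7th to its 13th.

M7

The chord tones of Bb dominant thirteenth are Bb-D-F-Ab-C-G.
The 7th is Ab and the 13th is G.
Ab up to G spans 7 letter names and 11 semitones — a major seventh.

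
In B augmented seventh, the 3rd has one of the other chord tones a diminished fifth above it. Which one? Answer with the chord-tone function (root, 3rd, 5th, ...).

Spelling the chord: B-D♯-F𝄪-A.
The 3rd is D♯. A diminished fifth above D♯ is A.
A is the chord's 7th.

7th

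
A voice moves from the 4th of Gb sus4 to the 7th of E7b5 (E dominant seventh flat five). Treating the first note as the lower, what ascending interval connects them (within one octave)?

Gb sus4 has Cb as its 4th, and E7b5 (E dominant seventh flat five) has D as its 7th.
Cb up to D is 3 semitones, a half step wider than a major second, so the interval is augmented.

augmented second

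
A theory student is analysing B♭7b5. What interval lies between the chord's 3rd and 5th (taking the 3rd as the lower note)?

d3

B♭7b5 is spelled B♭, D, F♭, A♭.
So we need the interval from D up to F♭.
3 letter names make it a third; at 2 semitones (a whole step narrower than major) the quality is diminished.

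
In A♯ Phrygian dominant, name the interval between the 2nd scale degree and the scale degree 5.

A♯ phrygian dominant: A♯ B C𝄪 D♯ E♯ F♯ G♯.
So we need the interval from B up to E♯.
4 letter names make it a fourth; at 6 semitones (a half step wider than perfect) the quality is augmented.

augmented fourth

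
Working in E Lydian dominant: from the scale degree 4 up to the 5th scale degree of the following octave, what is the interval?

m9

E lydian dominant: E F# G# A# B C# D.
So we need the interval from A# up to B.
9 letter names make it a ninth; at 13 semitones (a half step narrower than major) the quality is minor.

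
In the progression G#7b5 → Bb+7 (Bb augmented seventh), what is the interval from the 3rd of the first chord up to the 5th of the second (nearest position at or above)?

d5

The 3rd of G#7b5 is B#; the 5th of Bb+7 (Bb augmented seventh) is F#.
5 letter names make it a fifth; at 6 semitones (a half step narrower than perfect) the quality is diminished.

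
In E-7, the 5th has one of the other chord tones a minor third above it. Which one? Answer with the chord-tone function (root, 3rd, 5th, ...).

7th

The chord tones of Em7 (E minor seventh) are E G B D.
The 5th is B. A minor third above B is D.
D is the chord's 7th.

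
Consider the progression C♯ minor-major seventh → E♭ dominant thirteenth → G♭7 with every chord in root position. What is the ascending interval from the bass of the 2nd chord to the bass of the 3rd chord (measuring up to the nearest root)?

minor 3rd

The roots are E♭ and G♭.
3 letter names make it a third; at 3 semitones (a half step narrower than major) the quality is minor.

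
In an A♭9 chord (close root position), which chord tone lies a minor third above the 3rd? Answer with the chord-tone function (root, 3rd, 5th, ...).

A♭ dominant ninth: A♭–C–E♭–G♭–B♭.
The 3rd is C. A minor third above C is E♭.
E♭ is the chord's 5th.

5th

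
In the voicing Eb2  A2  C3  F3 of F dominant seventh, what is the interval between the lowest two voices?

augmented 4th

Those voices are Eb2 and A2.
4 letter names make it a fourth; at 6 semitones (a half step wider than perfect) the quality is augmented.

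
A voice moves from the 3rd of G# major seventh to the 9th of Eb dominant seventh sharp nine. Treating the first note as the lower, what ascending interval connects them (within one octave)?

G# major seventh has B# as its 3rd, and Eb dominant seventh sharp nine has F# as its 9th.
From B# to F#: 6 semitones over a fifth = diminished.

diminished fifth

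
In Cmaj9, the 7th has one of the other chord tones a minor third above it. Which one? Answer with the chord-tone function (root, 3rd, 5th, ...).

Cmaj9: C E G B D.
The 7th is B. A minor third above B is D.
D is the chord's 9th.

9th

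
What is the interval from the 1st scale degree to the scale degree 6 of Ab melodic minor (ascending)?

Spelling Ab melodic minor (ascending): Ab Bb Cb Db Eb F G.
The 1st scale degree is Ab and the 6th degree is F.
Ab up to F spans 6 letter names and 9 semitones — a major sixth.

major sixth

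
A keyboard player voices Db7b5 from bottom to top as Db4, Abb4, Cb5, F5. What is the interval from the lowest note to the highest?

M10

The outer voices are Db4 and F5.
Db up to F spans 10 letter names and 16 semitones — a major tenth.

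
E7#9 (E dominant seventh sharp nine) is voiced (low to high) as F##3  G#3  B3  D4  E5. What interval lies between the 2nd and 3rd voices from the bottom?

m3

Those voices are G#3 and B3.
G# up to B is 3 semitones, a half step narrower than a major third, so the interval is minor.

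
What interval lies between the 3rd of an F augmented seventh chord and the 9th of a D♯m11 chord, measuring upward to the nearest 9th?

The 3rd of F augmented seventh is A; the 9th of D♯m11 is E♯.
A up to E♯ is 8 semitones, a half step wider than a perfect fifth, so the interval is augmented.

augmented fifth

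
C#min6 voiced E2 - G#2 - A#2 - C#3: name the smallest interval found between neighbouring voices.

major 2nd

Adjacent intervals: E2→G#2 = major third; G#2→A#2 = major second; A#2→C#3 = minor third.
The smallest is G#2 to A#2, a major second (2 semitones).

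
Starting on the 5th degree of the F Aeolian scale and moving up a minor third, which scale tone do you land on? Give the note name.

Eb

The scale is F G Ab Bb C Db Eb.
The 5th degree is C; a minor third above that is Eb — scale degree 7.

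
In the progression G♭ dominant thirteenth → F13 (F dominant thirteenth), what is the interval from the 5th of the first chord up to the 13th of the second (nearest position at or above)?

A1

G♭ dominant thirteenth has D♭ as its 5th, and F13 (F dominant thirteenth) has D as its 13th.
D♭ up to D is 1 semitone, a half step wider than a perfect unison, so the interval is augmented.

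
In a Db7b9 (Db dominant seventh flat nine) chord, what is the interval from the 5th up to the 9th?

Db dominant seventh flat nine is spelled Db, F, Ab, Cb, Ebb.
The 5th is Ab and the 9th is Ebb.
5 letter names make it a fifth; at 6 semitones (a half step narrower than perfect) the quality is diminished.

diminished fifth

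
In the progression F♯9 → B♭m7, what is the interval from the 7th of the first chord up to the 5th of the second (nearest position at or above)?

The 7th of F♯9 is E; the 5th of B♭m7 is F.
From E to F: 1 semitone over a second = minor.

minor second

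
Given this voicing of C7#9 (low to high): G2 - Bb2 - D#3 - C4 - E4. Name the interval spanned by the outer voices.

major thirteenth

The outer voices are G2 and E4.
G up to E spans 13 letter names and 21 semitones — a major thirteenth.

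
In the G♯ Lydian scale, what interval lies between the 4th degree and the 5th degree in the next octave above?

Spelling the G♯ Lydian scale: G♯ A♯ B♯ C𝄪 D♯ E♯ F𝄪.
That puts C𝄪 below D♯.
9 letter names make it a ninth; at 13 semitones (a half step narrower than major) the quality is minor.

m9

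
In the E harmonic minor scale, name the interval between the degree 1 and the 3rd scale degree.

E harmonic minor: E F♯ G A B C D♯.
The degree 1 is E and the degree 3 is G.
E up to G is 3 semitones, a half step narrower than a major third, so the interval is minor.

m3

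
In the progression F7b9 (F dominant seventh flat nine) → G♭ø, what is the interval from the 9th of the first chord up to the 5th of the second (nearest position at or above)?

d5

The 9th of F7b9 (F dominant seventh flat nine) is G♭; the 5th of G♭ø is D𝄫.
G♭ up to D𝄫 is 6 semitones, a half step narrower than a perfect fifth, so the interval is diminished.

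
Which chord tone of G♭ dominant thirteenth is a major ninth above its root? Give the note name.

Ab

The chord tones of G♭ dominant thirteenth are G♭, B♭, D♭, F♭, A♭, E♭.
The root is G♭. A major ninth above G♭ is A♭.
A♭ is the chord's 9th.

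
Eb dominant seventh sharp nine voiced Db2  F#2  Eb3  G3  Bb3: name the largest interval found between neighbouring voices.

diminished seventh

Adjacent intervals: Db2→F#2 = augmented third; F#2→Eb3 = diminished seventh; Eb3→G3 = major third; G3→Bb3 = minor third.
The largest is F#2 to Eb3, a diminished seventh (9 semitones).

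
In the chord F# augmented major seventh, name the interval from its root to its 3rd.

major 3rd

Spelling the chord: F#, A#, C##, E#.
That puts F# below A#.
From F# to A# is 4 semitones, exactly the major third.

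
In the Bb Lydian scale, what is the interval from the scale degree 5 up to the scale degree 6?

The scale runs Bb C D E F G A.
So we need the interval from F up to G.
F up to G spans 2 letter names and 2 semitones — a major second.

major second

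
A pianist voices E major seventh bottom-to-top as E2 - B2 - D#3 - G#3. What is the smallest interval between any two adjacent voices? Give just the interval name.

major third

Adjacent intervals: E2→B2 = perfect fifth; B2→D#3 = major third; D#3→G#3 = perfect fourth.
The smallest is B2 to D#3, a major third (4 semitones).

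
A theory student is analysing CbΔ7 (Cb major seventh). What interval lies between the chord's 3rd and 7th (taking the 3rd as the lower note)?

perfect fifth

The chord tones of CbΔ7 (Cb major seventh) are Cb-Eb-Gb-Bb.
So we need the interval from Eb up to Bb.
Counting 5 letters and 7 half steps from Eb gives a perfect fifth.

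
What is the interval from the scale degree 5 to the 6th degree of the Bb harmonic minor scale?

Bb harmonic minor: Bb C Db Eb F Gb A.
The scale degree 5 is F and the 6th degree is Gb.
From F to Gb: 1 semitone over a second = minor.

minor second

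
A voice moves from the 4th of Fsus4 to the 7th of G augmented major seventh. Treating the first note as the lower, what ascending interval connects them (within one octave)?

Fsus4 has Bb as its 4th, and G augmented major seventh has F# as its 7th.
5 letter names make it a fifth; at 8 semitones (a half step wider than perfect) the quality is augmented.

A5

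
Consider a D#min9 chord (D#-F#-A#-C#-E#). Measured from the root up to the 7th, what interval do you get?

That puts D# below C#.
From D# to C#: 10 semitones over a seventh = minor.

m7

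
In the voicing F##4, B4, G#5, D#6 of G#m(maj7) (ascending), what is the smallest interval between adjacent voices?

diminished 4th

Adjacent intervals: F##4→B4 = diminished fourth; B4→G#5 = major sixth; G#5→D#6 = perfect fifth.
The smallest is F##4 to B4, a diminished fourth (4 semitones).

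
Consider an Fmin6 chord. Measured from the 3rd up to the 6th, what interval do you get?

Spelling the chord: F-A♭-C-D.
The 3rd is A♭ and the 6th is D.
4 letter names make it a fourth; at 6 semitones (a half step wider than perfect) the quality is augmented.

augmented fourth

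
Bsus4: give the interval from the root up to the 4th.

The chord tones of Bsus4 are B–E–F♯.
So we need the interval from B up to E.
B up to E spans 4 letter names and 5 semitones — a perfect fourth.

perfect 4th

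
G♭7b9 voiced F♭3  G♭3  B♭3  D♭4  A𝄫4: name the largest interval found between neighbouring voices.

diminished fifth

Adjacent intervals: F♭3→G♭3 = major second; G♭3→B♭3 = major third; B♭3→D♭4 = minor third; D♭4→A𝄫4 = diminished fifth.
The largest is D♭4 to A𝄫4, a diminished fifth (6 semitones).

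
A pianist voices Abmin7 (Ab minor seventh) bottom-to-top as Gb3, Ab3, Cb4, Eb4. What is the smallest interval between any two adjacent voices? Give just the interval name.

Adjacent intervals: Gb3→Ab3 = major second; Ab3→Cb4 = minor third; Cb4→Eb4 = major third.
The smallest is Gb3 to Ab3, a major second (2 semitones).

M2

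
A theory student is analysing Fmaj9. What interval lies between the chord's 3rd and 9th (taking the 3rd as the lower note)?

Spelling the chord: F, A, C, E, G.
That puts A below G.
7 letter names make it a seventh; at 10 semitones (a half step narrower than major) the quality is minor.

m7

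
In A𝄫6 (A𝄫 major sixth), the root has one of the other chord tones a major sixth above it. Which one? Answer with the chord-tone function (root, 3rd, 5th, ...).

A𝄫 major sixth is spelled A𝄫–C♭–E𝄫–F♭.
The root is A𝄫. A major sixth above A𝄫 is F♭.
F♭ is the chord's 6th.

6th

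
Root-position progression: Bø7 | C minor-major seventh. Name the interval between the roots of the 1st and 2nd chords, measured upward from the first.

minor second

The roots are B and C.
From B to C: 1 semitone over a second = minor.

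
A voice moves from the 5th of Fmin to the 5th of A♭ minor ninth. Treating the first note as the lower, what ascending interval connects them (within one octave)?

Fmin has C as its 5th, and A♭ minor ninth has E♭ as its 5th.
3 letter names make it a third; at 3 semitones (a half step narrower than major) the quality is minor.

minor 3rd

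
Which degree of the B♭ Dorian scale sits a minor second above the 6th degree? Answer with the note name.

Ab

The scale is B♭ C D♭ E♭ F G A♭.
The 6th degree is G; a minor second above that is A♭ — scale degree 7.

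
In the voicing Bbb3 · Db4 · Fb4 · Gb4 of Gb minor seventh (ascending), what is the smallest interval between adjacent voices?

Adjacent intervals: Bbb3→Db4 = major third; Db4→Fb4 = minor third; Fb4→Gb4 = major second.
The smallest is Fb4 to Gb4, a major second (2 semitones).

major second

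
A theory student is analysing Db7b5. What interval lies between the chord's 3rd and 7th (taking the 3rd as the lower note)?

The chord tones of Db7b5 are Db F Abb Cb.
The 3rd is F and the 7th is Cb.
5 letter names make it a fifth; at 6 semitones (a half step narrower than perfect) the quality is diminished.

diminished fifth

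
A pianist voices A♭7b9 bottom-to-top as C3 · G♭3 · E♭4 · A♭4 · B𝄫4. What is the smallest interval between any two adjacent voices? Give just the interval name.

minor second

Adjacent intervals: C3→G♭3 = diminished fifth; G♭3→E♭4 = major sixth; E♭4→A♭4 = perfect fourth; A♭4→B𝄫4 = minor second.
The smallest is A♭4 to B𝄫4, a minor second (1 semitone).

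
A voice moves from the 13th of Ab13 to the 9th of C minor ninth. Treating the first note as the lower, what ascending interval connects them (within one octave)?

Ab13 has F as its 13th, and C minor ninth has D as its 9th.
F up to D spans 6 letter names and 9 semitones — a major sixth.

major sixth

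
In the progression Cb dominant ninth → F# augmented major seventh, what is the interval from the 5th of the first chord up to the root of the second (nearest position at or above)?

augmented seventh

Cb dominant ninth has Gb as its 5th, and F# augmented major seventh has F# as its root.
From Gb to F#: 12 semitones over a seventh = augmented.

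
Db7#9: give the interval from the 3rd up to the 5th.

Db7#9: Db–F–Ab–Cb–E.
So we need the interval from F up to Ab.
F up to Ab is 3 semitones, a half step narrower than a major third, so the interval is minor.

minor third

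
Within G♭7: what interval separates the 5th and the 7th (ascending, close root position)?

G♭7: G♭ B♭ D♭ F♭.
That puts D♭ below F♭.
From D♭ to F♭: 3 semitones over a third = minor.

minor third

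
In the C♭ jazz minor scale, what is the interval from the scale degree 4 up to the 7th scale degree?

C♭ melodic minor: C♭ D♭ E𝄫 F♭ G♭ A♭ B♭.
Scale degree 4 = F♭; 7th scale degree = B♭.
4 letter names make it a fourth; at 6 semitones (a half step wider than perfect) the quality is augmented.

augmented fourth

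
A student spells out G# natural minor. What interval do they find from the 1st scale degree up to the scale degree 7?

minor seventh

G# natural minor: G# A# B C# D# E F#.
The 1st scale degree is G# and the 7th scale degree is F#.
7 letter names make it a seventh; at 10 semitones (a half step narrower than major) the quality is minor.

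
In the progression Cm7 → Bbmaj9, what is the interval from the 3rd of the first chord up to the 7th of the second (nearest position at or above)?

The 3rd of Cm7 is Eb; the 7th of Bbmaj9 is A.
Eb up to A is 6 semitones, a half step wider than a perfect fourth, so the interval is augmented.

augmented fourth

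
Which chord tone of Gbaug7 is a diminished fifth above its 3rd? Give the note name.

Gbaug7 is spelled Gb, Bb, D, Fb.
The 3rd is Bb. A diminished fifth above Bb is Fb.
Fb is the chord's 7th.

Fb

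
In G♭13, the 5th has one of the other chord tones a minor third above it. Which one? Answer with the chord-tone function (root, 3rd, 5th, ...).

7th

Spelling the chord: G♭ B♭ D♭ F♭ A♭ E♭.
The 5th is D♭. A minor third above D♭ is F♭.
F♭ is the chord's 7th.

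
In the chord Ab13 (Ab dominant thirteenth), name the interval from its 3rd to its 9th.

Spelling the chord: Ab C Eb Gb Bb F.
That puts C below Bb.
C up to Bb is 10 semitones, a half step narrower than a major seventh, so the interval is minor.

minor seventh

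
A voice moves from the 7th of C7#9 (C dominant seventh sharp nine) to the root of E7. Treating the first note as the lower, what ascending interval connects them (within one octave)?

The 7th of C7#9 (C dominant seventh sharp nine) is B♭; the root of E7 is E.
4 letter names make it a fourth; at 6 semitones (a half step wider than perfect) the quality is augmented.

augmented fourth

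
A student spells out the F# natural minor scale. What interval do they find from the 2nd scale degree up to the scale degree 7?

minor sixth

Spelling the F# natural minor scale: F# G# A B C# D E.
The 2nd scale degree is G# and the 7th scale degree is E.
From G# to E: 8 semitones over a sixth = minor.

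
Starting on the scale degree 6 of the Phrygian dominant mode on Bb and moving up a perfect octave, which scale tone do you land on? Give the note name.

The scale is Bb Cb D Eb F Gb Ab.
The scale degree 6 is Gb; a perfect octave above that is Gb — scale degree 6.

Gb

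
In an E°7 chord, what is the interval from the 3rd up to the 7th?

diminished fifth

The chord tones of E diminished seventh are E–G–Bb–Db.
The 3rd is G and the 7th is Db.
G up to Db is 6 semitones, a half step narrower than a perfect fifth, so the interval is diminished.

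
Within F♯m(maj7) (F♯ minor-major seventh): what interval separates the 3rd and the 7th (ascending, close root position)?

augmented fifth

F♯ minor-major seventh is spelled F♯, A, C♯, E♯.
That puts A below E♯.
5 letter names make it a fifth; at 8 semitones (a half step wider than perfect) the quality is augmented.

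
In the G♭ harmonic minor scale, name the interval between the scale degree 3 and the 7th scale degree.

augmented 5th

Spelling the G♭ harmonic minor scale: G♭ A♭ B𝄫 C♭ D♭ E𝄫 F.
That puts B𝄫 below F.
5 letter names make it a fifth; at 8 semitones (a half step wider than perfect) the quality is augmented.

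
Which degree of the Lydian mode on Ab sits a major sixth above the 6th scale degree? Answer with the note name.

D

The scale is Ab Bb C D Eb F G.
The 6th scale degree is F; a major sixth above that is D — scale degree 4.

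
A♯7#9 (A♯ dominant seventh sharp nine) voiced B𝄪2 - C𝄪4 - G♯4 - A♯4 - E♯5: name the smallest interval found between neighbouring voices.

Adjacent intervals: B𝄪2→C𝄪4 = minor ninth; C𝄪4→G♯4 = diminished fifth; G♯4→A♯4 = major second; A♯4→E♯5 = perfect fifth.
The smallest is G♯4 to A♯4, a major second (2 semitones).

M2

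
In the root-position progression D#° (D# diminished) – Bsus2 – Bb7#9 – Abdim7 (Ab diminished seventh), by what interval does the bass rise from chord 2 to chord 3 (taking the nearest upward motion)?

The roots are B and Bb.
From B to Bb: 11 semitones over an octave = diminished.

diminished octave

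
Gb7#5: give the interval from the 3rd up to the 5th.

major third

Spelling the chord: Gb–Bb–D–Fb.
3rd = Bb; 5th = D.
From Bb to D is 4 semitones, exactly the major third.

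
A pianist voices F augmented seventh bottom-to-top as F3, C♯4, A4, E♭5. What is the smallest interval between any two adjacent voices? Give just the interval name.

diminished 5th

Adjacent intervals: F3→C♯4 = augmented fifth; C♯4→A4 = minor sixth; A4→E♭5 = diminished fifth.
The smallest is A4 to E♭5, a diminished fifth (6 semitones).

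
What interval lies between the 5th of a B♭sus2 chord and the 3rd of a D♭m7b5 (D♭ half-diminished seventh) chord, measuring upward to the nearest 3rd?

d8

B♭sus2 has F as its 5th, and D♭m7b5 (D♭ half-diminished seventh) has F♭ as its 3rd.
8 letter names make it an octave; at 11 semitones (a half step narrower than perfect) the quality is diminished.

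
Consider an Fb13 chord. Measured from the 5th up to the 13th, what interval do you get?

major ninth

Spelling the chord: Fb–Ab–Cb–Ebb–Gb–Db.
That puts Cb below Db.
Cb up to Db spans 9 letter names and 14 semitones — a major ninth.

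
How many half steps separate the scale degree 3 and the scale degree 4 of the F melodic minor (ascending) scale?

2

The scale is F G A♭ B♭ C D E.
A♭ up to B♭ is a major second — 2 semitones.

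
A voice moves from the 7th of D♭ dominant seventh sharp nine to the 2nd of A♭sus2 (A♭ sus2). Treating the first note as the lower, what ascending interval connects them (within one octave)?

major 7th

D♭ dominant seventh sharp nine has C♭ as its 7th, and A♭sus2 (A♭ sus2) has B♭ as its 2nd.
Counting 7 letters and 11 half steps from C♭ gives a major seventh.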